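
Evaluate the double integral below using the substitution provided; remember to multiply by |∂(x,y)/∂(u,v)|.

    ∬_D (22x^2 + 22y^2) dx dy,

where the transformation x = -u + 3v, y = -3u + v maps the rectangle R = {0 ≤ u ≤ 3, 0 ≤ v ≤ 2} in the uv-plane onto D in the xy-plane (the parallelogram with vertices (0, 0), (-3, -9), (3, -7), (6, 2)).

Compute the Jacobian determinant of (x, y) with respect to (u, v):

    ∂(x,y)/∂(u,v) = | -1  3 | = (-1)(1) - (3)(-3) = 8.
                   | -3  1 |

Its absolute value is |J| = 8 (the area scaling factor).

Substituting x = -u + 3v, y = -3u + v into the integrand,

    22x^2 + 22y^2 → 220u^2 - 264u v + 220v^2,

so the integral becomes

    ∬_R (220u^2 - 264u v + 220v^2) · |J| du dv = ∫_0^3 ∫_0^2 (1760u^2 - 2112u v + 1760v^2) dv du.

Inner (v): 3520u^2 - 4224u + 14080/3.
Outer (u): 26752.

Therefore ∬_D (22x^2 + 22y^2) dx dy = 26752.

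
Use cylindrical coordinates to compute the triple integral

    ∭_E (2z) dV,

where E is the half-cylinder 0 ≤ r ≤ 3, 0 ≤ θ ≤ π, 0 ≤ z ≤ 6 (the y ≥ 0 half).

In cylindrical coordinates, x = r cos(θ), y = r sin(θ), z = z, and dV = r dr dθ dz.

The integrand becomes 2z, so

    ∭_E (2z) dV = ∫_{0}^{π} ∫_{0}^{3} ∫_{0}^{6} (2z) · r dz dr dθ.

Inner (z): 36r.
Middle (r from 0 to 3): 162.
Outer (θ): 162π.

Therefore the triple integral equals 162π.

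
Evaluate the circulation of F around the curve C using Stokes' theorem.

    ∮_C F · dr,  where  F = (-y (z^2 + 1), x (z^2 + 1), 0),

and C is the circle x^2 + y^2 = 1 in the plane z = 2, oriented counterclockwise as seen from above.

Let S be the flat disk x^2 + y^2 ≤ 1 in the plane z = 2, with upward unit normal n̂ = ẑ. By Stokes' theorem,

    ∮_C F · dr = ∬_S (∇ × F) · n̂ dS = ∬_D (curl F)_z dA,

where D is the disk x^2 + y^2 ≤ 1.

Compute the curl of F = (-y (z^2 + 1), x (z^2 + 1), 0):
    (∇ × F)_x = ∂F_z/∂y - ∂F_y/∂z = -2x z,
    (∇ × F)_y = ∂F_x/∂z - ∂F_z/∂x = -2y z,
    (∇ × F)_z = ∂F_y/∂x - ∂F_x/∂y = 2z^2 + 2.

On z = 2, (curl F)_z = 10.

Convert to polar (x = r cos θ, y = r sin θ, dA = r dr dθ); the integrand becomes 10, so

    ∬_D (curl F)_z dA = ∫_0^{2π} ∫_0^{1} (10) · r dr dθ.

Inner (r from 0 to 1): 5.
Outer (θ from 0 to 2π): 10π.

Therefore ∮_C F · dr = 10π.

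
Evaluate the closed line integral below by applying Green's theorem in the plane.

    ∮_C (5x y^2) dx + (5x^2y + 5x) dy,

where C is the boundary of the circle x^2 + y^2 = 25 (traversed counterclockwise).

Green's theorem converts the closed line integral into a double integral over the enclosed region D:

    ∮_C P dx + Q dy = ∬_D (∂Q/∂x - ∂P/∂y) dA.

Here P = 5x y^2, Q = 5x^2y + 5x, so

    ∂Q/∂x = 10x y + 5,    ∂P/∂y = 10x y,
    ∂Q/∂x - ∂P/∂y = 5.

D is the region x^2 + y^2 ≤ 25. Evaluating the double integral:

In polar coordinates (x = r cos θ, y = r sin θ, dA = r dr dθ) the integrand becomes 5, so

    ∬_D (5) dA = ∫_0^{2π} ∫_0^{5} (5) · r dr dθ.

Inner (r from 0 to 5): 125/2.
Outer (θ from 0 to 2π): 125π.

Therefore ∮_C P dx + Q dy = 125π.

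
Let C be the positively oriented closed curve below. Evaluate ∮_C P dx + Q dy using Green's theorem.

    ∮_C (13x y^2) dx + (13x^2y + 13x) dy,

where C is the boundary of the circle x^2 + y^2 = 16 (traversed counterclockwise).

Green's theorem converts the closed line integral into a double integral over the enclosed region D:

    ∮_C P dx + Q dy = ∬_D (∂Q/∂x - ∂P/∂y) dA.

Here P = 13x y^2, Q = 13x^2y + 13x, so

    ∂Q/∂x = 26x y + 13,    ∂P/∂y = 26x y,
    ∂Q/∂x - ∂P/∂y = 13.

D is the region x^2 + y^2 ≤ 16. Evaluating the double integral:

In polar coordinates (x = r cos θ, y = r sin θ, dA = r dr dθ) the integrand becomes 13, so

    ∬_D (13) dA = ∫_0^{2π} ∫_0^{4} (13) · r dr dθ.

Inner (r from 0 to 4): 104.
Outer (θ from 0 to 2π): 208π.

Therefore ∮_C P dx + Q dy = 208π.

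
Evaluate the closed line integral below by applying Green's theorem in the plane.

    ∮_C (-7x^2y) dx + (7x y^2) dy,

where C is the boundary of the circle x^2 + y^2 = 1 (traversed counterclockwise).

Green's theorem converts the closed line integral into a double integral over the enclosed region D:

    ∮_C P dx + Q dy = ∬_D (∂Q/∂x - ∂P/∂y) dA.

Here P = -7x^2y, Q = 7x y^2, so

    ∂Q/∂x = 7y^2,    ∂P/∂y = -7x^2,
    ∂Q/∂x - ∂P/∂y = 7x^2 + 7y^2.

D is the region x^2 + y^2 ≤ 1. Evaluating the double integral:

In polar coordinates (x = r cos θ, y = r sin θ, dA = r dr dθ) the integrand becomes 7r^2, so

    ∬_D (7x^2 + 7y^2) dA = ∫_0^{2π} ∫_0^{1} (7r^2) · r dr dθ.

Inner (r from 0 to 1): 7/4.
Outer (θ from 0 to 2π): 7π/2.

Therefore ∮_C P dx + Q dy = 7π/2.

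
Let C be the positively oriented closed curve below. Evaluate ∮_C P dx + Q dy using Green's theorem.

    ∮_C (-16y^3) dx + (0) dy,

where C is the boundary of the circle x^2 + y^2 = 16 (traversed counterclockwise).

Green's theorem converts the closed line integral into a double integral over the enclosed region D:

    ∮_C P dx + Q dy = ∬_D (∂Q/∂x - ∂P/∂y) dA.

Here P = -16y^3, Q = 0, so

    ∂Q/∂x = 0,    ∂P/∂y = -48y^2,
    ∂Q/∂x - ∂P/∂y = 48y^2.

D is the region x^2 + y^2 ≤ 16. Evaluating the double integral:

In polar coordinates (x = r cos θ, y = r sin θ, dA = r dr dθ) the integrand becomes 48r^2sin(θ)^2, so

    ∬_D (48y^2) dA = ∫_0^{2π} ∫_0^{4} (48r^2sin(θ)^2) · r dr dθ.

Inner (r from 0 to 4): 3072sin(θ)^2.
Outer (θ from 0 to 2π): 3072π.

Therefore ∮_C P dx + Q dy = 3072π.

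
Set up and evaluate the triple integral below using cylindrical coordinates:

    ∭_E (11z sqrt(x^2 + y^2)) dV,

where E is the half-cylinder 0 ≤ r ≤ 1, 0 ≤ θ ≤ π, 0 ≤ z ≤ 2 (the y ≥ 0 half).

In cylindrical coordinates, x = r cos(θ), y = r sin(θ), z = z, and dV = r dr dθ dz.

The integrand becomes 11r z, so

    ∭_E (11z sqrt(x^2 + y^2)) dV = ∫_{0}^{π} ∫_{0}^{1} ∫_{0}^{2} (11r z) · r dz dr dθ.

Inner (z): 22r^2.
Middle (r from 0 to 1): 22/3.
Outer (θ): 22π/3.

Therefore the triple integral equals 22π/3.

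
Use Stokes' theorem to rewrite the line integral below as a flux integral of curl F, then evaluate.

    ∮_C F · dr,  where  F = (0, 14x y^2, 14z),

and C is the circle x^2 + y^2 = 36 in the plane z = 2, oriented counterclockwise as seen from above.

Let S be the flat disk x^2 + y^2 ≤ 36 in the plane z = 2, with upward unit normal n̂ = ẑ. By Stokes' theorem,

    ∮_C F · dr = ∬_S (∇ × F) · n̂ dS = ∬_D (curl F)_z dA,

where D is the disk x^2 + y^2 ≤ 36.

Compute the curl of F = (0, 14x y^2, 14z):
    (∇ × F)_x = ∂F_z/∂y - ∂F_y/∂z = 0,
    (∇ × F)_y = ∂F_x/∂z - ∂F_z/∂x = 0,
    (∇ × F)_z = ∂F_y/∂x - ∂F_x/∂y = 14y^2.

On z = 2, (curl F)_z = 14y^2.

Convert to polar (x = r cos θ, y = r sin θ, dA = r dr dθ); the integrand becomes 14r^2sin(θ)^2, so

    ∬_D (curl F)_z dA = ∫_0^{2π} ∫_0^{6} (14r^2sin(θ)^2) · r dr dθ.

Inner (r from 0 to 6): 4536sin(θ)^2.
Outer (θ from 0 to 2π): 4536π.

Therefore ∮_C F · dr = 4536π.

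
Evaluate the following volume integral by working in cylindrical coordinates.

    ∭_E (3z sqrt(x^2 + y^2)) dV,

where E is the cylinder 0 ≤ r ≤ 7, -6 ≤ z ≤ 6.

In cylindrical coordinates, x = r cos(θ), y = r sin(θ), z = z, and dV = r dr dθ dz.

The integrand becomes 3r z, so

    ∭_E (3z sqrt(x^2 + y^2)) dV = ∫_{0}^{2π} ∫_{0}^{7} ∫_{-6}^{6} (3r z) · r dz dr dθ.

Inner (z): 0.
Middle (r from 0 to 7): 0.
Outer (θ): 0.

Therefore the triple integral equals 0.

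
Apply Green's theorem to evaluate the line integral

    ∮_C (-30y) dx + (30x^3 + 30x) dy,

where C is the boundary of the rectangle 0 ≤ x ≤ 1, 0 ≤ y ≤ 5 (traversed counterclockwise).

Green's theorem converts the closed line integral into a double integral over the enclosed region D:

    ∮_C P dx + Q dy = ∬_D (∂Q/∂x - ∂P/∂y) dA.

Here P = -30y, Q = 30x^3 + 30x, so

    ∂Q/∂x = 90x^2 + 30,    ∂P/∂y = -30,
    ∂Q/∂x - ∂P/∂y = 90x^2 + 60.

D is the region 0 ≤ x ≤ 1, 0 ≤ y ≤ 5. Evaluating the double integral:

    ∬_D (90x^2 + 60) dA = ∫_0^{1} ∫_0^{5} (90x^2 + 60) dy dx.

Inner (y from 0 to 5): 450x^2 + 300.
Outer (x from 0 to 1): 450.

Therefore ∮_C P dx + Q dy = 450.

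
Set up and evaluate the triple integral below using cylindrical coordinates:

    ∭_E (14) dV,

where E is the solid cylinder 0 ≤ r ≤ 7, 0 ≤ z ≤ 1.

In cylindrical coordinates, x = r cos(θ), y = r sin(θ), z = z, and dV = r dr dθ dz.

The integrand becomes 14, so

    ∭_E (14) dV = ∫_{0}^{2π} ∫_{0}^{7} ∫_{0}^{1} (14) · r dz dr dθ.

Inner (z): 14r.
Middle (r from 0 to 7): 343.
Outer (θ): 686π.

Therefore the triple integral equals 686π.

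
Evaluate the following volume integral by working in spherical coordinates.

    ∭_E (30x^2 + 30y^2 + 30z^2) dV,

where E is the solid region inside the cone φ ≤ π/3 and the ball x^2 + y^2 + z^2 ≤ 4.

In spherical coordinates, x = ρ sin(φ) cos(θ), y = ρ sin(φ) sin(θ), z = ρ cos(φ), and dV = ρ^2 sin(φ) dρ dφ dθ.

The integrand becomes 30ρ^2, so

    ∭_E (30x^2 + 30y^2 + 30z^2) dV = ∫_{0}^{2π} ∫_{0}^{π/3} ∫_{0}^{2} (30ρ^2) · ρ^2 sin(φ) dρ dφ dθ.

Inner (ρ): 192sin(φ).
Middle (φ): 96.
Outer (θ): 192π.

Therefore the triple integral equals 192π.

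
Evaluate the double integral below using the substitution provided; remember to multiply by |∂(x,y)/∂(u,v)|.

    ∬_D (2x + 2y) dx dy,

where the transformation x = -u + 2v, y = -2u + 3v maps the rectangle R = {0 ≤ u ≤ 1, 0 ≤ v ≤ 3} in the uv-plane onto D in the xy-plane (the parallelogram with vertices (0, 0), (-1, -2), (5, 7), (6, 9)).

Compute the Jacobian determinant of (x, y) with respect to (u, v):

    ∂(x,y)/∂(u,v) = | -1  2 | = (-1)(3) - (2)(-2) = 1.
                   | -2  3 |

Its absolute value is |J| = 1 (the area scaling factor).

Substituting x = -u + 2v, y = -2u + 3v into the integrand,

    2x + 2y → -6u + 10v,

so the integral becomes

    ∬_R (-6u + 10v) · |J| du dv = ∫_0^1 ∫_0^3 (-6u + 10v) dv du.

Inner (v): 45 - 18u.
Outer (u): 36.

Therefore ∬_D (2x + 2y) dx dy = 36.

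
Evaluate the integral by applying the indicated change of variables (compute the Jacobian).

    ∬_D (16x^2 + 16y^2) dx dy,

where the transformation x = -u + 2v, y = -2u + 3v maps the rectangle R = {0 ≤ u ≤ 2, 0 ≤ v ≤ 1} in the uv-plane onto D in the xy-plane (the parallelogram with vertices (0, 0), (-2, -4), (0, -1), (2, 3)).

Compute the Jacobian determinant of (x, y) with respect to (u, v):

    ∂(x,y)/∂(u,v) = | -1  2 | = (-1)(3) - (2)(-2) = 1.
                   | -2  3 |

Its absolute value is |J| = 1 (the area scaling factor).

Substituting x = -u + 2v, y = -2u + 3v into the integrand,

    16x^2 + 16y^2 → 80u^2 - 256u v + 208v^2,

so the integral becomes

    ∬_R (80u^2 - 256u v + 208v^2) · |J| du dv = ∫_0^2 ∫_0^1 (80u^2 - 256u v + 208v^2) dv du.

Inner (v): 80u^2 - 128u + 208/3.
Outer (u): 96.

Therefore ∬_D (16x^2 + 16y^2) dx dy = 96.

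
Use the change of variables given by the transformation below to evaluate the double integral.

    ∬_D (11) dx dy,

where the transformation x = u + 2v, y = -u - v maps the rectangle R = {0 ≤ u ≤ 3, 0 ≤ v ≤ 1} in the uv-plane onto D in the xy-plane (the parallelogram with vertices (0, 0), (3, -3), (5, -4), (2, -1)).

Compute the Jacobian determinant of (x, y) with respect to (u, v):

    ∂(x,y)/∂(u,v) = | 1  2 | = (1)(-1) - (2)(-1) = 1.
                   | -1  -1 |

Its absolute value is |J| = 1 (the area scaling factor).

Substituting x = u + 2v, y = -u - v into the integrand,

    11 → 11,

so the integral becomes

    ∬_R (11) · |J| du dv = ∫_0^3 ∫_0^1 (11) dv du.

Inner (v): 11.
Outer (u): 33.

Therefore ∬_D (11) dx dy = 33.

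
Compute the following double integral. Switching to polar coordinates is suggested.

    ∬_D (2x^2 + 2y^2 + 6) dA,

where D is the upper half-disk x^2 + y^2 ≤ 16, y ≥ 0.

The region D is 0 ≤ r ≤ 4, 0 ≤ θ ≤ π in polar coordinates, where x = r cos(θ), y = r sin(θ), and dA = r dr dθ.

Under the substitution, the integrand becomes 2r^2 + 6, so

    ∬_D (2x^2 + 2y^2 + 6) dA = ∫_{0}^{π} ∫_{0}^{4} (2r^2 + 6) · r dr dθ.

Inner integral (in r): ∫_{0}^{4} (2r^2 + 6) · r dr = 176.

Outer integral (in θ): ∫_{0}^{π} (176) dθ = 176π.

Therefore ∬_D (2x^2 + 2y^2 + 6) dA = 176π.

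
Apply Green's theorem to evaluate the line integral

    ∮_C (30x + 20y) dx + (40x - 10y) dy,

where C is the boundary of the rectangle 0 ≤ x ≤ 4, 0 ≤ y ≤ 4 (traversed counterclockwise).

Green's theorem converts the closed line integral into a double integral over the enclosed region D:

    ∮_C P dx + Q dy = ∬_D (∂Q/∂x - ∂P/∂y) dA.

Here P = 30x + 20y, Q = 40x - 10y, so

    ∂Q/∂x = 40,    ∂P/∂y = 20,
    ∂Q/∂x - ∂P/∂y = 20.

D is the region 0 ≤ x ≤ 4, 0 ≤ y ≤ 4. Evaluating the double integral:

    ∬_D (20) dA = ∫_0^{4} ∫_0^{4} (20) dy dx.

Inner (y from 0 to 4): 80.
Outer (x from 0 to 4): 320.

Therefore ∮_C P dx + Q dy = 320.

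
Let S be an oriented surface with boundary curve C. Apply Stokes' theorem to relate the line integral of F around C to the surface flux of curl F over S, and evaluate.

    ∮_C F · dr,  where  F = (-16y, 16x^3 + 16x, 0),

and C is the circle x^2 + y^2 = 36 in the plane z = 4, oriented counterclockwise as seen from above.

Let S be the flat disk x^2 + y^2 ≤ 36 in the plane z = 4, with upward unit normal n̂ = ẑ. By Stokes' theorem,

    ∮_C F · dr = ∬_S (∇ × F) · n̂ dS = ∬_D (curl F)_z dA,

where D is the disk x^2 + y^2 ≤ 36.

Compute the curl of F = (-16y, 16x^3 + 16x, 0):
    (∇ × F)_x = ∂F_z/∂y - ∂F_y/∂z = 0,
    (∇ × F)_y = ∂F_x/∂z - ∂F_z/∂x = 0,
    (∇ × F)_z = ∂F_y/∂x - ∂F_x/∂y = 48x^2 + 32.

On z = 4, (curl F)_z = 48x^2 + 32.

Convert to polar (x = r cos θ, y = r sin θ, dA = r dr dθ); the integrand becomes 48r^2cos(θ)^2 + 32, so

    ∬_D (curl F)_z dA = ∫_0^{2π} ∫_0^{6} (48r^2cos(θ)^2 + 32) · r dr dθ.

Inner (r from 0 to 6): 15552cos(θ)^2 + 576.
Outer (θ from 0 to 2π): 16704π.

Therefore ∮_C F · dr = 16704π.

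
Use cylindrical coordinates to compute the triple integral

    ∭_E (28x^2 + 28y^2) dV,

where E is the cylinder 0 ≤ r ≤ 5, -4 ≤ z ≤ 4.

In cylindrical coordinates, x = r cos(θ), y = r sin(θ), z = z, and dV = r dr dθ dz.

The integrand becomes 28r^2, so

    ∭_E (28x^2 + 28y^2) dV = ∫_{0}^{2π} ∫_{0}^{5} ∫_{-4}^{4} (28r^2) · r dz dr dθ.

Inner (z): 224r^3.
Middle (r from 0 to 5): 35000.
Outer (θ): 70000π.

Therefore the triple integral equals 70000π.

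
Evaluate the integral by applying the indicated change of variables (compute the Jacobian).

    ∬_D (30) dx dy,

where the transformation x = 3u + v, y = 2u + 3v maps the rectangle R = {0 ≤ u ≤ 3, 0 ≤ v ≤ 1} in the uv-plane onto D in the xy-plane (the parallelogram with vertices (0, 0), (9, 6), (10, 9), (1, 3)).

Compute the Jacobian determinant of (x, y) with respect to (u, v):

    ∂(x,y)/∂(u,v) = | 3  1 | = (3)(3) - (1)(2) = 7.
                   | 2  3 |

Its absolute value is |J| = 7 (the area scaling factor).

Substituting x = 3u + v, y = 2u + 3v into the integrand,

    30 → 30,

so the integral becomes

    ∬_R (30) · |J| du dv = ∫_0^3 ∫_0^1 (210) dv du.

Inner (v): 210.
Outer (u): 630.

Therefore ∬_D (30) dx dy = 630.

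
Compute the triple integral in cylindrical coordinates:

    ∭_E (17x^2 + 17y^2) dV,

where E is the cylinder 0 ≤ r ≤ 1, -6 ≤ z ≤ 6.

In cylindrical coordinates, x = r cos(θ), y = r sin(θ), z = z, and dV = r dr dθ dz.

The integrand becomes 17r^2, so

    ∭_E (17x^2 + 17y^2) dV = ∫_{0}^{2π} ∫_{0}^{1} ∫_{-6}^{6} (17r^2) · r dz dr dθ.

Inner (z): 204r^3.
Middle (r from 0 to 1): 51.
Outer (θ): 102π.

Therefore the triple integral equals 102π.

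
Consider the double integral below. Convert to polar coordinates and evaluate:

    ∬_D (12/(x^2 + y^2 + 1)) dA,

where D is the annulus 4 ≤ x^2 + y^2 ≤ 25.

The region D is 2 ≤ r ≤ 5, 0 ≤ θ ≤ 2π in polar coordinates, where x = r cos(θ), y = r sin(θ), and dA = r dr dθ.

Under the substitution, the integrand becomes 12/(r^2 + 1), so

    ∬_D (12/(x^2 + y^2 + 1)) dA = ∫_{0}^{2π} ∫_{2}^{5} (12/(r^2 + 1)) · r dr dθ.

Inner integral (in r): ∫_{2}^{5} (12/(r^2 + 1)) · r dr = log(308915776/15625).

Outer integral (in θ): ∫_{0}^{2π} (log(308915776/15625)) dθ = log((308915776/15625)^(2π)).

Therefore ∬_D (12/(x^2 + y^2 + 1)) dA = log((308915776/15625)^(2π)).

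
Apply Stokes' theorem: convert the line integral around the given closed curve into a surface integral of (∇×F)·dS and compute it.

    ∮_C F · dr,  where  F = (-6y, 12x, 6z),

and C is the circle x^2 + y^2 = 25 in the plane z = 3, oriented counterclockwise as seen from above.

Let S be the flat disk x^2 + y^2 ≤ 25 in the plane z = 3, with upward unit normal n̂ = ẑ. By Stokes' theorem,

    ∮_C F · dr = ∬_S (∇ × F) · n̂ dS = ∬_D (curl F)_z dA,

where D is the disk x^2 + y^2 ≤ 25.

Compute the curl of F = (-6y, 12x, 6z):
    (∇ × F)_x = ∂F_z/∂y - ∂F_y/∂z = 0,
    (∇ × F)_y = ∂F_x/∂z - ∂F_z/∂x = 0,
    (∇ × F)_z = ∂F_y/∂x - ∂F_x/∂y = 18.

On z = 3, (curl F)_z = 18.

Convert to polar (x = r cos θ, y = r sin θ, dA = r dr dθ); the integrand becomes 18, so

    ∬_D (curl F)_z dA = ∫_0^{2π} ∫_0^{5} (18) · r dr dθ.

Inner (r from 0 to 5): 225.
Outer (θ from 0 to 2π): 450π.

Therefore ∮_C F · dr = 450π.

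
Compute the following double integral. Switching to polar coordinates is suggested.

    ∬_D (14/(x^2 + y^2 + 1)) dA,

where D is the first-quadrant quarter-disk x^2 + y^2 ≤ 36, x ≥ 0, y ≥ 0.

The region D is 0 ≤ r ≤ 6, 0 ≤ θ ≤ π/2 in polar coordinates, where x = r cos(θ), y = r sin(θ), and dA = r dr dθ.

Under the substitution, the integrand becomes 14/(r^2 + 1), so

    ∬_D (14/(x^2 + y^2 + 1)) dA = ∫_{0}^{π/2} ∫_{0}^{6} (14/(r^2 + 1)) · r dr dθ.

Inner integral (in r): ∫_{0}^{6} (14/(r^2 + 1)) · r dr = log(94931877133).

Outer integral (in θ): ∫_{0}^{π/2} (log(94931877133)) dθ = log(94931877133^(π/2)).

Therefore ∬_D (14/(x^2 + y^2 + 1)) dA = log(94931877133^(π/2)).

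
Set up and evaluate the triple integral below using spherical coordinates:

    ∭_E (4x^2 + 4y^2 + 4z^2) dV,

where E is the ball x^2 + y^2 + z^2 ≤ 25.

In spherical coordinates, x = ρ sin(φ) cos(θ), y = ρ sin(φ) sin(θ), z = ρ cos(φ), and dV = ρ^2 sin(φ) dρ dφ dθ.

The integrand becomes 4ρ^2, so

    ∭_E (4x^2 + 4y^2 + 4z^2) dV = ∫_{0}^{2π} ∫_{0}^{π} ∫_{0}^{5} (4ρ^2) · ρ^2 sin(φ) dρ dφ dθ.

Inner (ρ): 2500sin(φ).
Middle (φ): 5000.
Outer (θ): 10000π.

Therefore the triple integral equals 10000π.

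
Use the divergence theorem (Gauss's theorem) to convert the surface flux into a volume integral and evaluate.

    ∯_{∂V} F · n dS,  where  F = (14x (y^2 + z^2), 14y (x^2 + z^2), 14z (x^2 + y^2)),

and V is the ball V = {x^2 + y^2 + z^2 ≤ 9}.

By the divergence theorem,

    ∯_{∂V} F · n dS = ∭_V (∇ · F) dV.

Compute the divergence:
    ∇ · F = ∂F_x/∂x + ∂F_y/∂y + ∂F_z/∂z = 14y^2 + 14z^2 + 14x^2 + 14z^2 + 14x^2 + 14y^2 = 28x^2 + 28y^2 + 28z^2.

In spherical coordinates, x = ρ sin(φ) cos(θ), y = ρ sin(φ) sin(θ), z = ρ cos(φ), dV = ρ^2 sin(φ) dρ dφ dθ, with 0 ≤ ρ ≤ 3, 0 ≤ φ ≤ π, 0 ≤ θ ≤ 2π.

The integrand, after substitution and multiplying by the volume element, becomes (28ρ^2) · ρ^2 sin(φ), so

    ∭_V (∇·F) dV = ∫_0^{2π} ∫_0^{π} ∫_0^{3} (28ρ^2) · ρ^2 sin(φ) dρ dφ dθ.

Inner (ρ from 0 to 3): 6804sin(φ)/5.
Middle (φ from 0 to π): 13608/5.
Outer (θ from 0 to 2π): 27216π/5.

Therefore ∯_{∂V} F · n dS = 27216π/5.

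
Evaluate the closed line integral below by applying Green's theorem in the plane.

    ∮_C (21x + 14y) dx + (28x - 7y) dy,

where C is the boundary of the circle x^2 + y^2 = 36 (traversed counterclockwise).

Green's theorem converts the closed line integral into a double integral over the enclosed region D:

    ∮_C P dx + Q dy = ∬_D (∂Q/∂x - ∂P/∂y) dA.

Here P = 21x + 14y, Q = 28x - 7y, so

    ∂Q/∂x = 28,    ∂P/∂y = 14,
    ∂Q/∂x - ∂P/∂y = 14.

D is the region x^2 + y^2 ≤ 36. Evaluating the double integral:

In polar coordinates (x = r cos θ, y = r sin θ, dA = r dr dθ) the integrand becomes 14, so

    ∬_D (14) dA = ∫_0^{2π} ∫_0^{6} (14) · r dr dθ.

Inner (r from 0 to 6): 252.
Outer (θ from 0 to 2π): 504π.

Therefore ∮_C P dx + Q dy = 504π.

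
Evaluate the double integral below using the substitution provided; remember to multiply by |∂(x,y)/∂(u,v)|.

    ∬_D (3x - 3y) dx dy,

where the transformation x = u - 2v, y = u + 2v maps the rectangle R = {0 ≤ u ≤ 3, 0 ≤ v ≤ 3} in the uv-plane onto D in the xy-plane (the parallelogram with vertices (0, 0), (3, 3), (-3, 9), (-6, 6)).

Compute the Jacobian determinant of (x, y) with respect to (u, v):

    ∂(x,y)/∂(u,v) = | 1  -2 | = (1)(2) - (-2)(1) = 4.
                   | 1  2 |

Its absolute value is |J| = 4 (the area scaling factor).

Substituting x = u - 2v, y = u + 2v into the integrand,

    3x - 3y → -12v,

so the integral becomes

    ∬_R (-12v) · |J| du dv = ∫_0^3 ∫_0^3 (-48v) dv du.

Inner (v): -216.
Outer (u): -648.

Therefore ∬_D (3x - 3y) dx dy = -648.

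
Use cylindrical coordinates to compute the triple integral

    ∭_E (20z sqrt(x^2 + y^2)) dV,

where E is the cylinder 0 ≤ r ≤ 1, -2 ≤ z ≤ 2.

In cylindrical coordinates, x = r cos(θ), y = r sin(θ), z = z, and dV = r dr dθ dz.

The integrand becomes 20r z, so

    ∭_E (20z sqrt(x^2 + y^2)) dV = ∫_{0}^{2π} ∫_{0}^{1} ∫_{-2}^{2} (20r z) · r dz dr dθ.

Inner (z): 0.
Middle (r from 0 to 1): 0.
Outer (θ): 0.

Therefore the triple integral equals 0.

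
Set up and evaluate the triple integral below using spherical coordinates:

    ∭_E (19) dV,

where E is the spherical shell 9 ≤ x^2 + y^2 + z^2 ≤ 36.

In spherical coordinates, x = ρ sin(φ) cos(θ), y = ρ sin(φ) sin(θ), z = ρ cos(φ), and dV = ρ^2 sin(φ) dρ dφ dθ.

The integrand becomes 19, so

    ∭_E (19) dV = ∫_{0}^{2π} ∫_{0}^{π} ∫_{3}^{6} (19) · ρ^2 sin(φ) dρ dφ dθ.

Inner (ρ): 1197sin(φ).
Middle (φ): 2394.
Outer (θ): 4788π.

Therefore the triple integral equals 4788π.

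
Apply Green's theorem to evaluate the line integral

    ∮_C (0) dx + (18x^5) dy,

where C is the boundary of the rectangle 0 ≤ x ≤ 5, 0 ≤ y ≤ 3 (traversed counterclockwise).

Green's theorem converts the closed line integral into a double integral over the enclosed region D:

    ∮_C P dx + Q dy = ∬_D (∂Q/∂x - ∂P/∂y) dA.

Here P = 0, Q = 18x^5, so

    ∂Q/∂x = 90x^4,    ∂P/∂y = 0,
    ∂Q/∂x - ∂P/∂y = 90x^4.

D is the region 0 ≤ x ≤ 5, 0 ≤ y ≤ 3. Evaluating the double integral:

    ∬_D (90x^4) dA = ∫_0^{5} ∫_0^{3} (90x^4) dy dx.

Inner (y from 0 to 3): 270x^4.
Outer (x from 0 to 5): 168750.

Therefore ∮_C P dx + Q dy = 168750.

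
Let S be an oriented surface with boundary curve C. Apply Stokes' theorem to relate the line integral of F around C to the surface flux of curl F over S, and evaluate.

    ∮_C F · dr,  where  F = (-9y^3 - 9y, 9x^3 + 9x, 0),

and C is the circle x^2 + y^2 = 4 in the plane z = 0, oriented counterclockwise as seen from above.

Let S be the flat disk x^2 + y^2 ≤ 4 in the plane z = 0, with upward unit normal n̂ = ẑ. By Stokes' theorem,

    ∮_C F · dr = ∬_S (∇ × F) · n̂ dS = ∬_D (curl F)_z dA,

where D is the disk x^2 + y^2 ≤ 4.

Compute the curl of F = (-9y^3 - 9y, 9x^3 + 9x, 0):
    (∇ × F)_x = ∂F_z/∂y - ∂F_y/∂z = 0,
    (∇ × F)_y = ∂F_x/∂z - ∂F_z/∂x = 0,
    (∇ × F)_z = ∂F_y/∂x - ∂F_x/∂y = 27x^2 + 27y^2 + 18.

On z = 0, (curl F)_z = 27x^2 + 27y^2 + 18.

Convert to polar (x = r cos θ, y = r sin θ, dA = r dr dθ); the integrand becomes 27r^2 + 18, so

    ∬_D (curl F)_z dA = ∫_0^{2π} ∫_0^{2} (27r^2 + 18) · r dr dθ.

Inner (r from 0 to 2): 144.
Outer (θ from 0 to 2π): 288π.

Therefore ∮_C F · dr = 288π.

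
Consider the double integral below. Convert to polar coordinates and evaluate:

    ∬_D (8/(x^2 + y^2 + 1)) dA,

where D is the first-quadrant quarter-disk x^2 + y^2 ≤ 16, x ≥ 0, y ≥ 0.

The region D is 0 ≤ r ≤ 4, 0 ≤ θ ≤ π/2 in polar coordinates, where x = r cos(θ), y = r sin(θ), and dA = r dr dθ.

Under the substitution, the integrand becomes 8/(r^2 + 1), so

    ∬_D (8/(x^2 + y^2 + 1)) dA = ∫_{0}^{π/2} ∫_{0}^{4} (8/(r^2 + 1)) · r dr dθ.

Inner integral (in r): ∫_{0}^{4} (8/(r^2 + 1)) · r dr = log(83521).

Outer integral (in θ): ∫_{0}^{π/2} (log(83521)) dθ = 2π log(17).

Therefore ∬_D (8/(x^2 + y^2 + 1)) dA = 2π log(17).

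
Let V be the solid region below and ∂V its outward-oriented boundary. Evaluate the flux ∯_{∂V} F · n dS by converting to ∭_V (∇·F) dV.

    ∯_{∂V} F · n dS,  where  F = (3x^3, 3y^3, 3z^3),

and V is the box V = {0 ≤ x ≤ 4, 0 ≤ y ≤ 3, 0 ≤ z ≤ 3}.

By the divergence theorem,

    ∯_{∂V} F · n dS = ∭_V (∇ · F) dV.

Compute the divergence:
    ∇ · F = ∂F_x/∂x + ∂F_y/∂y + ∂F_z/∂z = 9x^2 + 9y^2 + 9z^2.

V is a rectangular box, so dV = dx dy dz with 0 ≤ x ≤ 4, 0 ≤ y ≤ 3, 0 ≤ z ≤ 3.

Integrate (9x^2 + 9y^2 + 9z^2) over V as an iterated integral:

    ∭_V (∇·F) dV = ∫_0^{4} ∫_0^{3} ∫_0^{3} (9x^2 + 9y^2 + 9z^2) dz dy dx.

Inner (z from 0 to 3): 27x^2 + 27y^2 + 81.
Middle (y from 0 to 3): 81x^2 + 486.
Outer (x from 0 to 4): 3672.

Therefore ∯_{∂V} F · n dS = 3672.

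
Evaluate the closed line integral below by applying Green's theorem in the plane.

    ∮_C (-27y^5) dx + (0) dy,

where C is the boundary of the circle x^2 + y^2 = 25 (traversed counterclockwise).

Green's theorem converts the closed line integral into a double integral over the enclosed region D:

    ∮_C P dx + Q dy = ∬_D (∂Q/∂x - ∂P/∂y) dA.

Here P = -27y^5, Q = 0, so

    ∂Q/∂x = 0,    ∂P/∂y = -135y^4,
    ∂Q/∂x - ∂P/∂y = 135y^4.

D is the region x^2 + y^2 ≤ 25. Evaluating the double integral:

In polar coordinates (x = r cos θ, y = r sin θ, dA = r dr dθ) the integrand becomes 135r^4sin(θ)^4, so

    ∬_D (135y^4) dA = ∫_0^{2π} ∫_0^{5} (135r^4sin(θ)^4) · r dr dθ.

Inner (r from 0 to 5): 703125sin(θ)^4/2.
Outer (θ from 0 to 2π): 2109375π/8.

Therefore ∮_C P dx + Q dy = 2109375π/8.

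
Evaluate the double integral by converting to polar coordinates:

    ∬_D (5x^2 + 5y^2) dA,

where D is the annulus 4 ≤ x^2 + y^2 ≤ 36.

The region D is 2 ≤ r ≤ 6, 0 ≤ θ ≤ 2π in polar coordinates, where x = r cos(θ), y = r sin(θ), and dA = r dr dθ.

Under the substitution, the integrand becomes 5r^2, so

    ∬_D (5x^2 + 5y^2) dA = ∫_{0}^{2π} ∫_{2}^{6} (5r^2) · r dr dθ.

Inner integral (in r): ∫_{2}^{6} (5r^2) · r dr = 1600.

Outer integral (in θ): ∫_{0}^{2π} (1600) dθ = 3200π.

Therefore ∬_D (5x^2 + 5y^2) dA = 3200π.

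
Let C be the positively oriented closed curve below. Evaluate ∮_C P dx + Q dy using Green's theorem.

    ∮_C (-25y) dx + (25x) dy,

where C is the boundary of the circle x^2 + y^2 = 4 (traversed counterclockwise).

Green's theorem converts the closed line integral into a double integral over the enclosed region D:

    ∮_C P dx + Q dy = ∬_D (∂Q/∂x - ∂P/∂y) dA.

Here P = -25y, Q = 25x, so

    ∂Q/∂x = 25,    ∂P/∂y = -25,
    ∂Q/∂x - ∂P/∂y = 50.

D is the region x^2 + y^2 ≤ 4. Evaluating the double integral:

In polar coordinates (x = r cos θ, y = r sin θ, dA = r dr dθ) the integrand becomes 50, so

    ∬_D (50) dA = ∫_0^{2π} ∫_0^{2} (50) · r dr dθ.

Inner (r from 0 to 2): 100.
Outer (θ from 0 to 2π): 200π.

Therefore ∮_C P dx + Q dy = 200π.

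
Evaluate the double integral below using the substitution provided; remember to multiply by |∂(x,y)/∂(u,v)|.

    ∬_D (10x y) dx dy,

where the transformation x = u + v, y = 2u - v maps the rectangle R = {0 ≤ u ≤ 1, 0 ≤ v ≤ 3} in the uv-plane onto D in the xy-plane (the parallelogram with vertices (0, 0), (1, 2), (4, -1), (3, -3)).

Compute the Jacobian determinant of (x, y) with respect to (u, v):

    ∂(x,y)/∂(u,v) = | 1  1 | = (1)(-1) - (1)(2) = -3.
                   | 2  -1 |

Its absolute value is |J| = 3 (the area scaling factor).

Substituting x = u + v, y = 2u - v into the integrand,

    10x y → 20u^2 + 10u v - 10v^2,

so the integral becomes

    ∬_R (20u^2 + 10u v - 10v^2) · |J| du dv = ∫_0^1 ∫_0^3 (60u^2 + 30u v - 30v^2) dv du.

Inner (v): 180u^2 + 135u - 270.
Outer (u): -285/2.

Therefore ∬_D (10x y) dx dy = -285/2.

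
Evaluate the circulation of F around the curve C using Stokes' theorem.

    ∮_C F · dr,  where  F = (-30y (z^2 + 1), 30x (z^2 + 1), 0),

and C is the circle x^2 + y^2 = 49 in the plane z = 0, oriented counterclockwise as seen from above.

Let S be the flat disk x^2 + y^2 ≤ 49 in the plane z = 0, with upward unit normal n̂ = ẑ. By Stokes' theorem,

    ∮_C F · dr = ∬_S (∇ × F) · n̂ dS = ∬_D (curl F)_z dA,

where D is the disk x^2 + y^2 ≤ 49.

Compute the curl of F = (-30y (z^2 + 1), 30x (z^2 + 1), 0):
    (∇ × F)_x = ∂F_z/∂y - ∂F_y/∂z = -60x z,
    (∇ × F)_y = ∂F_x/∂z - ∂F_z/∂x = -60y z,
    (∇ × F)_z = ∂F_y/∂x - ∂F_x/∂y = 60z^2 + 60.

On z = 0, (curl F)_z = 60.

Convert to polar (x = r cos θ, y = r sin θ, dA = r dr dθ); the integrand becomes 60, so

    ∬_D (curl F)_z dA = ∫_0^{2π} ∫_0^{7} (60) · r dr dθ.

Inner (r from 0 to 7): 1470.
Outer (θ from 0 to 2π): 2940π.

Therefore ∮_C F · dr = 2940π.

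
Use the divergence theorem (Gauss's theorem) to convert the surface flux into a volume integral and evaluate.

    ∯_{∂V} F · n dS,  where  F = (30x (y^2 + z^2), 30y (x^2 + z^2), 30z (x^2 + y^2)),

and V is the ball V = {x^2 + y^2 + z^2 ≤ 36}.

By the divergence theorem,

    ∯_{∂V} F · n dS = ∭_V (∇ · F) dV.

Compute the divergence:
    ∇ · F = ∂F_x/∂x + ∂F_y/∂y + ∂F_z/∂z = 30y^2 + 30z^2 + 30x^2 + 30z^2 + 30x^2 + 30y^2 = 60x^2 + 60y^2 + 60z^2.

In spherical coordinates, x = ρ sin(φ) cos(θ), y = ρ sin(φ) sin(θ), z = ρ cos(φ), dV = ρ^2 sin(φ) dρ dφ dθ, with 0 ≤ ρ ≤ 6, 0 ≤ φ ≤ π, 0 ≤ θ ≤ 2π.

The integrand, after substitution and multiplying by the volume element, becomes (60ρ^2) · ρ^2 sin(φ), so

    ∭_V (∇·F) dV = ∫_0^{2π} ∫_0^{π} ∫_0^{6} (60ρ^2) · ρ^2 sin(φ) dρ dφ dθ.

Inner (ρ from 0 to 6): 93312sin(φ).
Middle (φ from 0 to π): 186624.
Outer (θ from 0 to 2π): 373248π.

Therefore ∯_{∂V} F · n dS = 373248π.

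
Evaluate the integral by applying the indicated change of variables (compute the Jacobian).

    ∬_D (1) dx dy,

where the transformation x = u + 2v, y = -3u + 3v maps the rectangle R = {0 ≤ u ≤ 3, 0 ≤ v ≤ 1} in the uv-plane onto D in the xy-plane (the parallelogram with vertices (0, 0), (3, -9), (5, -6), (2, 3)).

Compute the Jacobian determinant of (x, y) with respect to (u, v):

    ∂(x,y)/∂(u,v) = | 1  2 | = (1)(3) - (2)(-3) = 9.
                   | -3  3 |

Its absolute value is |J| = 9 (the area scaling factor).

Substituting x = u + 2v, y = -3u + 3v into the integrand,

    1 → 1,

so the integral becomes

    ∬_R (1) · |J| du dv = ∫_0^3 ∫_0^1 (9) dv du.

Inner (v): 9.
Outer (u): 27.

Therefore ∬_D (1) dx dy = 27.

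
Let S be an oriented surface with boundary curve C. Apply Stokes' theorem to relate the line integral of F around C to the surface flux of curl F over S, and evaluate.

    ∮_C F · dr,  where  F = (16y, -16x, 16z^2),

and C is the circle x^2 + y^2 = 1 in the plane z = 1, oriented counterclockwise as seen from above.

Let S be the flat disk x^2 + y^2 ≤ 1 in the plane z = 1, with upward unit normal n̂ = ẑ. By Stokes' theorem,

    ∮_C F · dr = ∬_S (∇ × F) · n̂ dS = ∬_D (curl F)_z dA,

where D is the disk x^2 + y^2 ≤ 1.

Compute the curl of F = (16y, -16x, 16z^2):
    (∇ × F)_x = ∂F_z/∂y - ∂F_y/∂z = 0,
    (∇ × F)_y = ∂F_x/∂z - ∂F_z/∂x = 0,
    (∇ × F)_z = ∂F_y/∂x - ∂F_x/∂y = -32.

On z = 1, (curl F)_z = -32.

Convert to polar (x = r cos θ, y = r sin θ, dA = r dr dθ); the integrand becomes -32, so

    ∬_D (curl F)_z dA = ∫_0^{2π} ∫_0^{1} (-32) · r dr dθ.

Inner (r from 0 to 1): -16.
Outer (θ from 0 to 2π): -32π.

Therefore ∮_C F · dr = -32π.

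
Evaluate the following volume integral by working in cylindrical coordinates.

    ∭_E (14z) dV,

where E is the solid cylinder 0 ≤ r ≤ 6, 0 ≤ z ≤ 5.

In cylindrical coordinates, x = r cos(θ), y = r sin(θ), z = z, and dV = r dr dθ dz.

The integrand becomes 14z, so

    ∭_E (14z) dV = ∫_{0}^{2π} ∫_{0}^{6} ∫_{0}^{5} (14z) · r dz dr dθ.

Inner (z): 175r.
Middle (r from 0 to 6): 3150.
Outer (θ): 6300π.

Therefore the triple integral equals 6300π.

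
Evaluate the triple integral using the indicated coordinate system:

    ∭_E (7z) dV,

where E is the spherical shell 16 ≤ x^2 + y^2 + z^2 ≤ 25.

In spherical coordinates, x = ρ sin(φ) cos(θ), y = ρ sin(φ) sin(θ), z = ρ cos(φ), and dV = ρ^2 sin(φ) dρ dφ dθ.

The integrand becomes 7ρ cos(φ), so

    ∭_E (7z) dV = ∫_{0}^{2π} ∫_{0}^{π} ∫_{4}^{5} (7ρ cos(φ)) · ρ^2 sin(φ) dρ dφ dθ.

Inner (ρ): 2583sin(2φ)/8.
Middle (φ): 0.
Outer (θ): 0.

Therefore the triple integral equals 0.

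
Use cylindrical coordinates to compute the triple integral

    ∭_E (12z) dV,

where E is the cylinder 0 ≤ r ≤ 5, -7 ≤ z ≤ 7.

In cylindrical coordinates, x = r cos(θ), y = r sin(θ), z = z, and dV = r dr dθ dz.

The integrand becomes 12z, so

    ∭_E (12z) dV = ∫_{0}^{2π} ∫_{0}^{5} ∫_{-7}^{7} (12z) · r dz dr dθ.

Inner (z): 0.
Middle (r from 0 to 5): 0.
Outer (θ): 0.

Therefore the triple integral equals 0.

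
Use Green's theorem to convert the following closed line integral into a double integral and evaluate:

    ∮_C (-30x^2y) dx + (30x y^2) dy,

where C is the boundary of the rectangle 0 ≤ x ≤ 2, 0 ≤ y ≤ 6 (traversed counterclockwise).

Green's theorem converts the closed line integral into a double integral over the enclosed region D:

    ∮_C P dx + Q dy = ∬_D (∂Q/∂x - ∂P/∂y) dA.

Here P = -30x^2y, Q = 30x y^2, so

    ∂Q/∂x = 30y^2,    ∂P/∂y = -30x^2,
    ∂Q/∂x - ∂P/∂y = 30x^2 + 30y^2.

D is the region 0 ≤ x ≤ 2, 0 ≤ y ≤ 6. Evaluating the double integral:

    ∬_D (30x^2 + 30y^2) dA = ∫_0^{2} ∫_0^{6} (30x^2 + 30y^2) dy dx.

Inner (y from 0 to 6): 180x^2 + 2160.
Outer (x from 0 to 2): 4800.

Therefore ∮_C P dx + Q dy = 4800.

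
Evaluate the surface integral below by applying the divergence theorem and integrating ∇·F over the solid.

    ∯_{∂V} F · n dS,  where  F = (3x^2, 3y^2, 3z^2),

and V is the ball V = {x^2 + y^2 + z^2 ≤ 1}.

By the divergence theorem,

    ∯_{∂V} F · n dS = ∭_V (∇ · F) dV.

Compute the divergence:
    ∇ · F = ∂F_x/∂x + ∂F_y/∂y + ∂F_z/∂z = 6x + 6y + 6z.

In spherical coordinates, x = ρ sin(φ) cos(θ), y = ρ sin(φ) sin(θ), z = ρ cos(φ), dV = ρ^2 sin(φ) dρ dφ dθ, with 0 ≤ ρ ≤ 1, 0 ≤ φ ≤ π, 0 ≤ θ ≤ 2π.

The integrand, after substitution and multiplying by the volume element, becomes (6ρ (sqrt(2)sin(φ)sin(θ + π/4) + cos(φ))) · ρ^2 sin(φ), so

    ∭_V (∇·F) dV = ∫_0^{2π} ∫_0^{π} ∫_0^{1} (6ρ (sqrt(2)sin(φ)sin(θ + π/4) + cos(φ))) · ρ^2 sin(φ) dρ dφ dθ.

Inner (ρ from 0 to 1): 3(sqrt(2)sin(φ)sin(θ + π/4) + cos(φ))sin(φ)/2.
Middle (φ from 0 to π): 3sqrt(2)π sin(θ + π/4)/4.
Outer (θ from 0 to 2π): 0.

Therefore ∯_{∂V} F · n dS = 0.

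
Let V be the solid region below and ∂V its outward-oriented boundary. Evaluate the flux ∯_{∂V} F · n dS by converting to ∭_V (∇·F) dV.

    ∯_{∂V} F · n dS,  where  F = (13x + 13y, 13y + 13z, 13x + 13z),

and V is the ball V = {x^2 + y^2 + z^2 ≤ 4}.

By the divergence theorem,

    ∯_{∂V} F · n dS = ∭_V (∇ · F) dV.

Compute the divergence:
    ∇ · F = ∂F_x/∂x + ∂F_y/∂y + ∂F_z/∂z = 13 + 13 + 13 = 39.

In spherical coordinates, x = ρ sin(φ) cos(θ), y = ρ sin(φ) sin(θ), z = ρ cos(φ), dV = ρ^2 sin(φ) dρ dφ dθ, with 0 ≤ ρ ≤ 2, 0 ≤ φ ≤ π, 0 ≤ θ ≤ 2π.

The integrand, after substitution and multiplying by the volume element, becomes (39) · ρ^2 sin(φ), so

    ∭_V (∇·F) dV = ∫_0^{2π} ∫_0^{π} ∫_0^{2} (39) · ρ^2 sin(φ) dρ dφ dθ.

Inner (ρ from 0 to 2): 104sin(φ).
Middle (φ from 0 to π): 208.
Outer (θ from 0 to 2π): 416π.

Therefore ∯_{∂V} F · n dS = 416π.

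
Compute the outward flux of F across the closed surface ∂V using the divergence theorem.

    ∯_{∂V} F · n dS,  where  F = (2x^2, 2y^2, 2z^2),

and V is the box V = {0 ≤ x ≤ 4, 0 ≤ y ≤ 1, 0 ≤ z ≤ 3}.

By the divergence theorem,

    ∯_{∂V} F · n dS = ∭_V (∇ · F) dV.

Compute the divergence:
    ∇ · F = ∂F_x/∂x + ∂F_y/∂y + ∂F_z/∂z = 4x + 4y + 4z.

V is a rectangular box, so dV = dx dy dz with 0 ≤ x ≤ 4, 0 ≤ y ≤ 1, 0 ≤ z ≤ 3.

Integrate (4x + 4y + 4z) over V as an iterated integral:

    ∭_V (∇·F) dV = ∫_0^{4} ∫_0^{1} ∫_0^{3} (4x + 4y + 4z) dz dy dx.

Inner (z from 0 to 3): 12x + 12y + 18.
Middle (y from 0 to 1): 12x + 24.
Outer (x from 0 to 4): 192.

Therefore ∯_{∂V} F · n dS = 192.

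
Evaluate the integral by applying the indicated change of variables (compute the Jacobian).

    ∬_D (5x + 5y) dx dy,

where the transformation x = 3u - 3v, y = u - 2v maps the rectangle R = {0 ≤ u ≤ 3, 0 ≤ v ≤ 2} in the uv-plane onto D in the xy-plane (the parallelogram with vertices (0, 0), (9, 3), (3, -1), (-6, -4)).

Compute the Jacobian determinant of (x, y) with respect to (u, v):

    ∂(x,y)/∂(u,v) = | 3  -3 | = (3)(-2) - (-3)(1) = -3.
                   | 1  -2 |

Its absolute value is |J| = 3 (the area scaling factor).

Substituting x = 3u - 3v, y = u - 2v into the integrand,

    5x + 5y → 20u - 25v,

so the integral becomes

    ∬_R (20u - 25v) · |J| du dv = ∫_0^3 ∫_0^2 (60u - 75v) dv du.

Inner (v): 120u - 150.
Outer (u): 90.

Therefore ∬_D (5x + 5y) dx dy = 90.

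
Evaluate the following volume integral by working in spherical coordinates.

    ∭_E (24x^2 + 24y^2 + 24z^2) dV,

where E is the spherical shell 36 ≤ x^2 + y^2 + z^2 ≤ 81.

In spherical coordinates, x = ρ sin(φ) cos(θ), y = ρ sin(φ) sin(θ), z = ρ cos(φ), and dV = ρ^2 sin(φ) dρ dφ dθ.

The integrand becomes 24ρ^2, so

    ∭_E (24x^2 + 24y^2 + 24z^2) dV = ∫_{0}^{2π} ∫_{0}^{π} ∫_{6}^{9} (24ρ^2) · ρ^2 sin(φ) dρ dφ dθ.

Inner (ρ): 1230552sin(φ)/5.
Middle (φ): 2461104/5.
Outer (θ): 4922208π/5.

Therefore the triple integral equals 4922208π/5.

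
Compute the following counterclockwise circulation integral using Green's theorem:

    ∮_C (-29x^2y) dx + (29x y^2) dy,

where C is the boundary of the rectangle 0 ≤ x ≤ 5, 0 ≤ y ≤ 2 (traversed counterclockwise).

Green's theorem converts the closed line integral into a double integral over the enclosed region D:

    ∮_C P dx + Q dy = ∬_D (∂Q/∂x - ∂P/∂y) dA.

Here P = -29x^2y, Q = 29x y^2, so

    ∂Q/∂x = 29y^2,    ∂P/∂y = -29x^2,
    ∂Q/∂x - ∂P/∂y = 29x^2 + 29y^2.

D is the region 0 ≤ x ≤ 5, 0 ≤ y ≤ 2. Evaluating the double integral:

    ∬_D (29x^2 + 29y^2) dA = ∫_0^{5} ∫_0^{2} (29x^2 + 29y^2) dy dx.

Inner (y from 0 to 2): 58x^2 + 232/3.
Outer (x from 0 to 5): 8410/3.

Therefore ∮_C P dx + Q dy = 8410/3.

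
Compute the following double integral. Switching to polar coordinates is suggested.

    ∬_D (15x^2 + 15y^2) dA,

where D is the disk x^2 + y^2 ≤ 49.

The region D is 0 ≤ r ≤ 7, 0 ≤ θ ≤ 2π in polar coordinates, where x = r cos(θ), y = r sin(θ), and dA = r dr dθ.

Under the substitution, the integrand becomes 15r^2, so

    ∬_D (15x^2 + 15y^2) dA = ∫_{0}^{2π} ∫_{0}^{7} (15r^2) · r dr dθ.

Inner integral (in r): ∫_{0}^{7} (15r^2) · r dr = 36015/4.

Outer integral (in θ): ∫_{0}^{2π} (36015/4) dθ = 36015π/2.

Therefore ∬_D (15x^2 + 15y^2) dA = 36015π/2.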